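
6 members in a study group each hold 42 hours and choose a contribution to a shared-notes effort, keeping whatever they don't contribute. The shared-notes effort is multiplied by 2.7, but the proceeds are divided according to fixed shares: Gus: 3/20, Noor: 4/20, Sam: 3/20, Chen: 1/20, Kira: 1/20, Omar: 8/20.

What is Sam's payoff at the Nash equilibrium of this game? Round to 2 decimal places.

For player j, contributing a unit is worthwhile iff 2.7 × (j's share) ≥ 1, i.e. iff j's share is at least 0.3704.
Omar alone (share 8/20) is above the threshold, contributing 42; the remaining 5 contribute 0. Total contributed: 42.
Sam keeps 42 and receives 2.7 × 42 × 3/20 = 17.01 from the shared-notes effort, for a payoff of 59.01.

59.01 hours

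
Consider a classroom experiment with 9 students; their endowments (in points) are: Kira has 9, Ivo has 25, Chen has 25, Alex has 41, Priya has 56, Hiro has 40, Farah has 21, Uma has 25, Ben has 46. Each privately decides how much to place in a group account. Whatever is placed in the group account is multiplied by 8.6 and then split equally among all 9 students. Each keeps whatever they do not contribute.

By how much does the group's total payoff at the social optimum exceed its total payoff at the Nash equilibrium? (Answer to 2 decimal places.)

The private return per contributed unit is 8.6/9 = 0.9556 < 1 for every player regardless of endowment, so the Nash equilibrium is zero contribution and the group total is Σ E_j = 9 + 25 + 25 + 41 + 56 + 40 + 21 + 25 + 46 = 288.
Each contributed unit returns 8.600 to the group, so the social optimum is full contribution by everyone: group total = 8.600 × 288 = 2476.80.
Efficiency loss = (8.600 − 1) × 288 = 2188.80.

2188.80 points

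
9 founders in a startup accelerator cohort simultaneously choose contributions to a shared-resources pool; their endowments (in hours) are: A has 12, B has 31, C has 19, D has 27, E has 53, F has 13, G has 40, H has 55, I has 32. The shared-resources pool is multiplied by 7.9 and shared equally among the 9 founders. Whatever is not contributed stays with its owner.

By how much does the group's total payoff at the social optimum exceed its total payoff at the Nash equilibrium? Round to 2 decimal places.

The private return per contributed unit is 7.9/9 = 0.8778 < 1 for every player regardless of endowment, so the Nash equilibrium is zero contribution and the group total is Σ E_j = 12 + 31 + 19 + 27 + 53 + 13 + 40 + 55 + 32 = 282.
Each contributed unit returns 7.900 to the group, so the social optimum is full contribution by everyone: group total = 7.900 × 282 = 2227.80.
Efficiency loss = (7.900 − 1) × 282 = 1945.80.

1945.80 hours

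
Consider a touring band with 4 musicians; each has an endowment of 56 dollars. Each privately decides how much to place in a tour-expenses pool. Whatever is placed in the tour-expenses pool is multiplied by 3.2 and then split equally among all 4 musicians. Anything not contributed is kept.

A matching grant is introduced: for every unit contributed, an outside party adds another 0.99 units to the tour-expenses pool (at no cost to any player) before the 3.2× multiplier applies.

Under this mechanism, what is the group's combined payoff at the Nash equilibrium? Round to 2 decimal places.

Under the mechanism each unit contributed yields 3.2 × 1.99 / 4 = 1.5920 back to its contributor per unit of net cost, which exceeds 1, making full contribution the dominant choice for everyone.
At the Nash equilibrium everyone contributes 56. Group total payoff = 3.2 × 1.99 × 224 = 1426.43.

1426.43 dollars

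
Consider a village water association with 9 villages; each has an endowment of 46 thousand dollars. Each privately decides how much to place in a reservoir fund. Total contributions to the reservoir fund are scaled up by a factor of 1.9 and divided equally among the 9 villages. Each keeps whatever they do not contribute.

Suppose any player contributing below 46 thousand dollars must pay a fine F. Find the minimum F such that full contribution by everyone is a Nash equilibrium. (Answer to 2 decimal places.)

Given the others contribute fully, the best deviation is to contribute 0 (any partial contribution still incurs the fine and gives up units whose private return 0.2111 is below 1).
Deviating from 46 to 0 saves 46 thousand dollars but forfeits the deviator's share of the drop in the reservoir fund: 1.9/9 × 46 = 9.71.
So the deviation gain is 46 − 9.71 = 36.29, and the fine must be at least 36.29 thousand dollars to wipe it out.

36.29 thousand dollars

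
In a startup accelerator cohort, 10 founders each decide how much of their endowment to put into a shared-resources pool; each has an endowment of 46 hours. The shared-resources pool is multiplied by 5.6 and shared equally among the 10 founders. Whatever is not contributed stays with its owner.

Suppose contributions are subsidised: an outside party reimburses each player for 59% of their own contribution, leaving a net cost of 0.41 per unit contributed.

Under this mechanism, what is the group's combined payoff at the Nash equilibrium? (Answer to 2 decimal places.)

2847.40 hours

Under the mechanism each unit contributed yields (5.6/10) / 0.41 = 1.3659 back to its contributor per unit of net cost, which exceeds 1, making full contribution the dominant choice for everyone.
At the Nash equilibrium everyone contributes 46. Group total payoff = 10 × (46 × 0.59 + 5.6 × 46) = 2847.40.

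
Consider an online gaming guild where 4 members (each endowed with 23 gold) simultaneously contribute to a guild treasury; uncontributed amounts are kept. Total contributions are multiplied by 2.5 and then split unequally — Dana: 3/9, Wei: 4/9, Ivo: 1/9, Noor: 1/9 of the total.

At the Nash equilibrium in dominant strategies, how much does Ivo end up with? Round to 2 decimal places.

29.39 gold

For player j, contributing a unit is worthwhile iff 2.5 × (j's share) ≥ 1, i.e. iff j's share is at least 0.4000.
Only Wei (4/9) clears that bar, contributing 23; the remaining 3 contribute 0. Total contributed: 23.
Ivo keeps 23 and receives 2.5 × 23 × 1/9 = 6.39 from the guild treasury, for a payoff of 29.39.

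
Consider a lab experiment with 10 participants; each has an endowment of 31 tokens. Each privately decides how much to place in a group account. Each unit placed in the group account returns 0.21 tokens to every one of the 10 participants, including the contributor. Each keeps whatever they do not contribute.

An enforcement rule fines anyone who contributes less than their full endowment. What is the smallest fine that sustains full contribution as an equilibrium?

Given the others contribute fully, the best deviation is to contribute 0 (any partial contribution still incurs the fine and gives up units whose private return 0.21 is below 1).
Deviating from 31 to 0 saves 31 tokens but forfeits the deviator's share of the drop in the group account: 0.21 × 31 = 6.51.
So the deviation gain is 31 − 6.51 = 24.49, and the fine must be at least 24.49 tokens to wipe it out.

24.49 tokens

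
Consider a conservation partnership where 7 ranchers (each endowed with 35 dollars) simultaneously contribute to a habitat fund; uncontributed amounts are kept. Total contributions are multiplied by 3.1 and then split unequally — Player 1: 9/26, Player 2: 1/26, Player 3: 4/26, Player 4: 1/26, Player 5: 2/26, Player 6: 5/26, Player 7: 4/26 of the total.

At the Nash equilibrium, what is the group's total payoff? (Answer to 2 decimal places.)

318.50 dollars

A player with share s gets back 3.1·s per unit contributed, so full contribution is dominant for anyone with s > 1/3.1 = 0.3226 and zero contribution is dominant for anyone below.
Player 1 alone (share 9/26) is above the threshold, contributing 35; the remaining 6 contribute 0. Total contributed: 35.
The habitat fund pays out 3.1 × 35 = 108.50 in total (split across the unequal shares, but the aggregate is all that matters for the group sum).
The 6 free-riders keep 35 each, adding 210. Group total = 210 + 108.50 = 318.50.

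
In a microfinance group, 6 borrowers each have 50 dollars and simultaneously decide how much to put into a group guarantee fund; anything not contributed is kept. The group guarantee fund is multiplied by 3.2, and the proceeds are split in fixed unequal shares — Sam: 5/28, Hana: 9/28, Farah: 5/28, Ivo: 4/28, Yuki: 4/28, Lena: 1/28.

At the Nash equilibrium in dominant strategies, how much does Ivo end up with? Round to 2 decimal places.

72.86 dollars

Player j's private return per contributed unit is 3.2 × (j's share). Contributing is weakly dominant for j when that share is at least 1/3.2 = 0.3125, and contributing 0 is dominant otherwise.
Only Hana (9/28) clears that bar, contributing 50; the remaining 5 contribute 0. Total contributed: 50.
Ivo keeps 50 and receives 3.2 × 50 × 4/28 = 22.86 from the group guarantee fund, for a payoff of 72.86.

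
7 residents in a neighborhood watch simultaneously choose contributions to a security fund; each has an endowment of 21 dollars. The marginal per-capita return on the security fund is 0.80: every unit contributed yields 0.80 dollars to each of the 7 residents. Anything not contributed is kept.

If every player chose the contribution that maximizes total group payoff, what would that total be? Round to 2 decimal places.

Each contributed unit returns 5.600 to the group as a whole (0.80 to each of 7 players), which exceeds 1, so the social optimum is full contribution: group total = 5.600 × 147 = 823.20.

823.20 dollars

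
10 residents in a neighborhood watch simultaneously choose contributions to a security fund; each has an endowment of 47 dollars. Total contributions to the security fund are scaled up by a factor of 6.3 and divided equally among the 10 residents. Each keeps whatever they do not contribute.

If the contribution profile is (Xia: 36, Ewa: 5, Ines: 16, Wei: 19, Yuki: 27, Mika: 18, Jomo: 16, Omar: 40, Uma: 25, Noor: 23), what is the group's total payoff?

1662.50 dollars

Total contributed: 36 + 5 + 16 + 19 + 27 + 18 + 16 + 40 + 25 + 23 = 225; total kept: 10 × 47 − 225 = 245.
The security fund pays out 6.3 × 225 = 1417.50 in aggregate.
Group total = 245 + 1417.50 = 1662.50.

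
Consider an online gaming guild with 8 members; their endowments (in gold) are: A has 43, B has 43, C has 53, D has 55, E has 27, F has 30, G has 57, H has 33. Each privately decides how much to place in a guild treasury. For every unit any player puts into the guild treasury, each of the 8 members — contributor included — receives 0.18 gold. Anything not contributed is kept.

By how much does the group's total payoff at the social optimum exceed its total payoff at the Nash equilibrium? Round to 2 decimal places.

150.04 gold

The private return per contributed unit is 0.18 < 1 for everyone, so the Nash equilibrium is zero contribution and the group total is Σ E_j = 43 + 43 + 53 + 55 + 27 + 30 + 57 + 33 = 341.
Each contributed unit returns 1.440 to the group, so the social optimum is full contribution by everyone: group total = 1.440 × 341 = 491.04.
Efficiency loss = (1.440 − 1) × 341 = 150.04.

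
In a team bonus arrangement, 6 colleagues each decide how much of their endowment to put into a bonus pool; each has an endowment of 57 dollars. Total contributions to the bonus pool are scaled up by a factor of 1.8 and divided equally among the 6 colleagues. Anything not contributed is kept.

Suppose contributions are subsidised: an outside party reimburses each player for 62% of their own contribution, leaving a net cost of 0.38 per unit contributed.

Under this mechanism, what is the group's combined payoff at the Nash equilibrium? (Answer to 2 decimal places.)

342.00 dollars

With the mechanism, a contributed unit returns (1.8/6) / 0.38 = 0.7895 per unit of net cost — still below 1 — so contributing 0 remains dominant for every player.
At the Nash equilibrium no one contributes; group total payoff = 6 × 57 = 342.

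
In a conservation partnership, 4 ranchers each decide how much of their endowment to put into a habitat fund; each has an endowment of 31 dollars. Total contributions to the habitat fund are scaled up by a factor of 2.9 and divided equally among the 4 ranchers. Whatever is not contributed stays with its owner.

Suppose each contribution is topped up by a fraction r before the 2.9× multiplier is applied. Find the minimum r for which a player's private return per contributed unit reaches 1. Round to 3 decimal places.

0.379

With matching at rate r, one contributed unit becomes (1 + r) in the habitat fund and returns 2.9 × (1 + r) / 4 to the contributor.
Setting this equal to 1: 1 + r = 4/2.9 = 1.3793.
So the minimum matching rate is r = 1.3793 − 1 = 0.379.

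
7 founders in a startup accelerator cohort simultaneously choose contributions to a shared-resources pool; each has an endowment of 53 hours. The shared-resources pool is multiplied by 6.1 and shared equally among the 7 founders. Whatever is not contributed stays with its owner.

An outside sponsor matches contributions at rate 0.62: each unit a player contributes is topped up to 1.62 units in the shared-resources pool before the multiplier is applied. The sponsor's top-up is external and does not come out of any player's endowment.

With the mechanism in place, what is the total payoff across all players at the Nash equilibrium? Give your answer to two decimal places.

3666.22 hours

Under the mechanism each unit contributed yields 6.1 × 1.62 / 7 = 1.4117 back to its contributor per unit of net cost, which exceeds 1, making full contribution the dominant choice for everyone.
At the Nash equilibrium everyone contributes 53. Group total payoff = 6.1 × 1.62 × 371 = 3666.22.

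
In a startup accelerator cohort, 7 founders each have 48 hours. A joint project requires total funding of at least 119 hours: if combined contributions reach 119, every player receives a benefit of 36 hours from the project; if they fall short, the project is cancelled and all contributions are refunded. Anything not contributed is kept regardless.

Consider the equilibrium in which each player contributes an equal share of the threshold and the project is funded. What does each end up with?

67 hours

Equal share of the threshold: 119/7 = 17.
At this profile no one gains by cutting their contribution: any cut drops the total below 119, the project is cancelled, contributions are refunded, and the deviator ends with 48, which is less than 48 − 17 + 36 = 67. Contributing more than 17 just wastes the excess. So contributing exactly 17 is a best response.
Each player's payoff: 48 − 17 + 36 = 67.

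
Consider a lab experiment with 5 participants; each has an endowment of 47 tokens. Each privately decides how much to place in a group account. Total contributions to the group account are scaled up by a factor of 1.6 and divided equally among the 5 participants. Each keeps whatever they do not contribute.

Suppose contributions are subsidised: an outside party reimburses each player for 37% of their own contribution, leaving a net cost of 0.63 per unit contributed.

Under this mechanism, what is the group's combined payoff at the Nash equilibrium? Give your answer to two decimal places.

235.00 tokens

With the mechanism, a contributed unit returns (1.6/5) / 0.63 = 0.5079 per unit of net cost — still below 1 — so contributing 0 remains dominant for every player.
At the Nash equilibrium no one contributes; group total payoff = 5 × 47 = 235.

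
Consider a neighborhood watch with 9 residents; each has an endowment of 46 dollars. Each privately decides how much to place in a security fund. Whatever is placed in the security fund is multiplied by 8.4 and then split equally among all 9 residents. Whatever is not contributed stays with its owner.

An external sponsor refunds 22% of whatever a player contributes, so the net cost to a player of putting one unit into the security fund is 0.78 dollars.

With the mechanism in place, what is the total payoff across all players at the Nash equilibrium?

The effective private return per unit is now (8.4/9) / 0.78 = 1.1966 > 1, so every player's dominant strategy flips to full contribution.
At the Nash equilibrium everyone contributes 46. Group total payoff = 9 × (46 × 0.22 + 8.4 × 46) = 3568.68.

3568.68 dollars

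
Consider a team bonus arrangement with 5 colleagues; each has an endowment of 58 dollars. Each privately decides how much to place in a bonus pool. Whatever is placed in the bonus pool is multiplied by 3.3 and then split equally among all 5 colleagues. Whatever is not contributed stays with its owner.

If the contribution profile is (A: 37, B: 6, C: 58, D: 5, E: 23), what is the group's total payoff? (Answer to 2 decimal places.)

586.70 dollars

Total contributed: 37 + 6 + 58 + 5 + 23 = 129; total kept: 5 × 58 − 129 = 161.
The bonus pool pays out 3.3 × 129 = 425.70 in aggregate.
Group total = 161 + 425.70 = 586.70.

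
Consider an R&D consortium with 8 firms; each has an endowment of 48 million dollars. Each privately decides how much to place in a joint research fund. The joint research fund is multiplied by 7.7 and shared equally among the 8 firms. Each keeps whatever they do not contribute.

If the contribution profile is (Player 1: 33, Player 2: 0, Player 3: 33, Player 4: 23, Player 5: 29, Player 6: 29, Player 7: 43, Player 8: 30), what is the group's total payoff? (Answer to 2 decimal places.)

Total contributed: 33 + 0 + 33 + 23 + 29 + 29 + 43 + 30 = 220; total kept: 8 × 48 − 220 = 164.
The joint research fund pays out 7.7 × 220 = 1694.00 in aggregate.
Group total = 164 + 1694.00 = 1858.00.

1858.00 million dollars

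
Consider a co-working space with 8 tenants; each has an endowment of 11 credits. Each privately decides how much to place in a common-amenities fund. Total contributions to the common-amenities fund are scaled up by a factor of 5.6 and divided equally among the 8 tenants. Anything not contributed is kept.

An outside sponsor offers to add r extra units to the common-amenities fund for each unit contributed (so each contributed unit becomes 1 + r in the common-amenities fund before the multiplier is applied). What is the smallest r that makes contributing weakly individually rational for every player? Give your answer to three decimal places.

With matching at rate r, one contributed unit becomes (1 + r) in the common-amenities fund and returns 5.6 × (1 + r) / 8 to the contributor.
Setting this equal to 1: 1 + r = 8/5.6 = 1.4286.
So the minimum matching rate is r = 1.4286 − 1 = 0.429.

0.429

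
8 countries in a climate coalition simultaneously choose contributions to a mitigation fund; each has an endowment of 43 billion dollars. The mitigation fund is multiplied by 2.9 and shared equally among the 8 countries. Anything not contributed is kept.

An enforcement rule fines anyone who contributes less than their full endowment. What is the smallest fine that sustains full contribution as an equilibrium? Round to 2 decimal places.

27.41 billion dollars

Given the others contribute fully, the best deviation is to contribute 0 (any partial contribution still incurs the fine and gives up units whose private return 0.3625 is below 1).
Deviating from 43 to 0 saves 43 billion dollars but forfeits the deviator's share of the drop in the mitigation fund: 2.9/8 × 43 = 15.59.
So the deviation gain is 43 − 15.59 = 27.41, and the fine must be at least 27.41 billion dollars to wipe it out.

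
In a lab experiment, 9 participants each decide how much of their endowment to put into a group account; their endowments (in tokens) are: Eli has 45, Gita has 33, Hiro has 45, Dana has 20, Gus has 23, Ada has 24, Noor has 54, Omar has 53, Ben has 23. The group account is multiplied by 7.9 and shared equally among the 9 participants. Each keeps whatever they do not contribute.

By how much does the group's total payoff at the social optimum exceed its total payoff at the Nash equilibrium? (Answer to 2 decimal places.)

The private return per contributed unit is 7.9/9 = 0.8778 < 1 for every player regardless of endowment, so the Nash equilibrium is zero contribution and the group total is Σ E_j = 45 + 33 + 45 + 20 + 23 + 24 + 54 + 53 + 23 = 320.
Each contributed unit returns 7.900 to the group, so the social optimum is full contribution by everyone: group total = 7.900 × 320 = 2528.00.
Efficiency loss = (7.900 − 1) × 320 = 2208.00.

2208.00 tokens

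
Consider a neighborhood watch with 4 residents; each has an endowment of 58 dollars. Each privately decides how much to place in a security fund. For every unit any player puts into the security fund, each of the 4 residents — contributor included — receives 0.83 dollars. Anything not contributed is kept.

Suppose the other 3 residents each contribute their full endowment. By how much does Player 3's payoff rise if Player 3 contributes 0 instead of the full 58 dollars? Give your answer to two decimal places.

9.86 dollars

Switching from a contribution of 58 to 0 lets Player 3 keep an extra 58 dollars, but lowers the security fund by 58, which costs Player 3 their own share of that drop: 0.83 × 58 = 48.14.
Net gain = 58 − 48.14 = 9.86. The private return per contributed unit (0.83) is below 1, so free-riding is indeed the best response regardless of what the others do.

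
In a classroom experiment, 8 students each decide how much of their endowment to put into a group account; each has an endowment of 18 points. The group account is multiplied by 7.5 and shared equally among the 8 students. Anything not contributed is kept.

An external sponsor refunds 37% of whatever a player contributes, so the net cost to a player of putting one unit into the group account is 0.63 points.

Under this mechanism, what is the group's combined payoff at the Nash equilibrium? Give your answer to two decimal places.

1133.28 points

Under the mechanism each unit contributed yields (7.5/8) / 0.63 = 1.4881 back to its contributor per unit of net cost, which exceeds 1, making full contribution the dominant choice for everyone.
At the Nash equilibrium everyone contributes 18. Group total payoff = 8 × (18 × 0.37 + 7.5 × 18) = 1133.28.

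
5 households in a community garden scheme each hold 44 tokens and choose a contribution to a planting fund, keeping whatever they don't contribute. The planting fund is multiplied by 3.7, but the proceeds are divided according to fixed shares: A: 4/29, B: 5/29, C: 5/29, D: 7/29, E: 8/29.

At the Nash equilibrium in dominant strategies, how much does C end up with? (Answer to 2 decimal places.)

Each unit j contributes comes back to j as 3.7 × (j's share), so j prefers to contribute only if that share exceeds 1/3.7 = 0.2703; otherwise keeping the unit dominates.
Only E (8/29) clears that bar, contributing 44; the remaining 4 contribute 0. Total contributed: 44.
C keeps 44 and receives 3.7 × 44 × 5/29 = 28.07 from the planting fund, for a payoff of 72.07.

72.07 tokens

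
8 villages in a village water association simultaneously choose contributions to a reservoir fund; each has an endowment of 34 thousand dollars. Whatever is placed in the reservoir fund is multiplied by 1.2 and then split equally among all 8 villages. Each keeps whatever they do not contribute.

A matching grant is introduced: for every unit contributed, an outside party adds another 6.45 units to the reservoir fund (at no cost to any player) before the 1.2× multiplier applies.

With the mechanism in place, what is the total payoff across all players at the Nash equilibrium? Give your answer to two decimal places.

With the mechanism, a contributed unit returns 1.2 × 7.45 / 8 = 1.1175 per unit of net cost to the contributor — now above 1 — so contributing fully is weakly dominant for every player.
So the Nash equilibrium is full contribution by all 8; the group earns 1.2 × 7.45 × 272 = 2431.68.

2431.68 thousand dollars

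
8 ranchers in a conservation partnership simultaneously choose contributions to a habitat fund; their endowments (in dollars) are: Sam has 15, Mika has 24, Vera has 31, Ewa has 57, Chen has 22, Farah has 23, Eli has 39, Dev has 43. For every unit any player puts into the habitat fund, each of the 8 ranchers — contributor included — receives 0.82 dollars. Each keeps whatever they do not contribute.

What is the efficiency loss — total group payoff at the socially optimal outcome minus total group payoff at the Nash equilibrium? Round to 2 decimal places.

1412.24 dollars

The private return per contributed unit is 0.82 < 1 for everyone, so the Nash equilibrium is zero contribution and the group total is Σ E_j = 15 + 24 + 31 + 57 + 22 + 23 + 39 + 43 = 254.
Each contributed unit returns 6.560 to the group, so the social optimum is full contribution by everyone: group total = 6.560 × 254 = 1666.24.
Efficiency loss = (6.560 − 1) × 254 = 1412.24.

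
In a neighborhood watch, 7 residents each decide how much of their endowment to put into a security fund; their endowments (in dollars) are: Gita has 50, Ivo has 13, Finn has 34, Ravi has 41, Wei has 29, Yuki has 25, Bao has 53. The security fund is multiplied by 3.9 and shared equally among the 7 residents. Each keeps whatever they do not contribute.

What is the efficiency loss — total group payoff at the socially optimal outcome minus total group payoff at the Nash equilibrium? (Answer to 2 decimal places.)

710.50 dollars

The private return per contributed unit is 3.9/7 = 0.5571 < 1 for every player regardless of endowment, so the Nash equilibrium is zero contribution and the group total is Σ E_j = 50 + 13 + 34 + 41 + 29 + 25 + 53 = 245.
Each contributed unit returns 3.900 to the group, so the social optimum is full contribution by everyone: group total = 3.900 × 245 = 955.50.
Efficiency loss = (3.900 − 1) × 245 = 710.50.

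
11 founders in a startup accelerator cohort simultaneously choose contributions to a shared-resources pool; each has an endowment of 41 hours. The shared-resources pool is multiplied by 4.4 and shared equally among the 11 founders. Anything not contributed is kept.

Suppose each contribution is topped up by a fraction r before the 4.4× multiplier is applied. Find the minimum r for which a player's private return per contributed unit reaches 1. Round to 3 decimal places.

With matching at rate r, one contributed unit becomes (1 + r) in the shared-resources pool and returns 4.4 × (1 + r) / 11 to the contributor.
Setting this equal to 1: 1 + r = 11/4.4 = 2.5000.
So the minimum matching rate is r = 2.5000 − 1 = 1.500.

1.500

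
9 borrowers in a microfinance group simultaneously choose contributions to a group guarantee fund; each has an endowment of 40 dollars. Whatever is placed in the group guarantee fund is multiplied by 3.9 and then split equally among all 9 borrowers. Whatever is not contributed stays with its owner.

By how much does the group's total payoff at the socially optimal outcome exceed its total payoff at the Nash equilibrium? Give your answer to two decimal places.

1044.00 dollars

Each contributed unit returns 3.9/9 = 0.4333 to its contributor — below 1 — so contributing 0 is dominant for every player. At the Nash equilibrium everyone keeps their 40, and the group total is 9 × 40 = 360.
Each contributed unit returns 3.900 to the group as a whole (0.4333 to each of 9 players), which exceeds 1, so the social optimum is full contribution: group total = 3.900 × 360 = 1404.00.
Efficiency loss = 1404.00 − 360 = 1044.00.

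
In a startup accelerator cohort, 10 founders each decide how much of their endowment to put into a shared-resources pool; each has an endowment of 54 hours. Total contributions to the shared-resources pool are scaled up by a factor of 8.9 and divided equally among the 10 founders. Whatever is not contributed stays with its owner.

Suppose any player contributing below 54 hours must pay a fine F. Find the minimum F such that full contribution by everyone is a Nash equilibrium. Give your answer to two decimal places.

5.94 hours

Given the others contribute fully, the best deviation is to contribute 0 (any partial contribution still incurs the fine and gives up units whose private return 0.8900 is below 1).
Deviating from 54 to 0 saves 54 hours but forfeits the deviator's share of the drop in the shared-resources pool: 8.9/10 × 54 = 48.06.
So the deviation gain is 54 − 48.06 = 5.94, and the fine must be at least 5.94 hours to wipe it out.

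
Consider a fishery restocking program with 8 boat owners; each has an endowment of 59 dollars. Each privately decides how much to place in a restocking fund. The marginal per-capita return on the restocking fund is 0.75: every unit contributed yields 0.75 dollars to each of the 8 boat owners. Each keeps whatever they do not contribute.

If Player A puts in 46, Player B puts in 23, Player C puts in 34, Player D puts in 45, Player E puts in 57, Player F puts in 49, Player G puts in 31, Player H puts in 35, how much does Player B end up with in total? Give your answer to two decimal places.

276.00 dollars

Total contributed: 46 + 23 + 34 + 45 + 57 + 49 + 31 + 35 = 320.
Each receives 0.75 × 320 = 240.00 from the restocking fund.
Player B keeps 59 − 23 = 36, so Player B's payoff is 36 + 240.00 = 276.00.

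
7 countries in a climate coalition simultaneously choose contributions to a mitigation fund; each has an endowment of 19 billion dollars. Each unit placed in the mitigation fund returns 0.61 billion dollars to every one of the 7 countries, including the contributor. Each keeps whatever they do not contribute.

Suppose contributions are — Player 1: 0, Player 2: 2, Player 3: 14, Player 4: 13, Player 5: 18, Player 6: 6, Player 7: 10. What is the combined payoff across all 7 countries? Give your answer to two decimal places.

339.01 billion dollars

Total contributed: 0 + 2 + 14 + 13 + 18 + 6 + 10 = 63; total kept: 7 × 19 − 63 = 70.
The mitigation fund pays out 0.61 × 7 × 63 = 269.01 in aggregate.
Group total = 70 + 269.01 = 339.01.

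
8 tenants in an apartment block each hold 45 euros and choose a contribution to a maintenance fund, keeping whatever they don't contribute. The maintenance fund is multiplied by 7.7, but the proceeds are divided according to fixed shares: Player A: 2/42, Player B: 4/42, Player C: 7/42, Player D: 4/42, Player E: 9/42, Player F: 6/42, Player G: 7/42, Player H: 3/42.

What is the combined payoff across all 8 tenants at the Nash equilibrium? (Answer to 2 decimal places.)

A player with share s gets back 7.7·s per unit contributed, so full contribution is dominant for anyone with s > 1/7.7 = 0.1299 and zero contribution is dominant for anyone below.
Player C, Player E, Player F and Player G are above the threshold, contributing 45 each; the remaining 4 contribute 0. Total contributed: 180.
The maintenance fund pays out 7.7 × 180 = 1386.00 in total (split across the unequal shares, but the aggregate is all that matters for the group sum).
The 4 free-riders keep 45 each, adding 180. Group total = 180 + 1386.00 = 1566.00.

1566.00 euros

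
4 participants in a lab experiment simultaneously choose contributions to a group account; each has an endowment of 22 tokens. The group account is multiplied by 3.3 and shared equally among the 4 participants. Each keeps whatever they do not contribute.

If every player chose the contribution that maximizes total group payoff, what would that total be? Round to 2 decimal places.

290.40 tokens

Each contributed unit returns 3.300 to the group as a whole (0.8250 to each of 4 players), which exceeds 1, so the social optimum is full contribution: group total = 3.300 × 88 = 290.40.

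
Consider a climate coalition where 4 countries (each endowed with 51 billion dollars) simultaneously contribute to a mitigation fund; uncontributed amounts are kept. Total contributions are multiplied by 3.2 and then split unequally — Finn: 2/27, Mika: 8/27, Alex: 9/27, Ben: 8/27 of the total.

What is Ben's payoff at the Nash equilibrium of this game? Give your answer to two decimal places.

Player j's private return per contributed unit is 3.2 × (j's share). Contributing is weakly dominant for j when that share is at least 1/3.2 = 0.3125, and contributing 0 is dominant otherwise.
Only Alex (9/27) clears that bar, contributing 51; the remaining 3 contribute 0. Total contributed: 51.
Ben keeps 51 and receives 3.2 × 51 × 8/27 = 48.36 from the mitigation fund, for a payoff of 99.36.

99.36 billion dollars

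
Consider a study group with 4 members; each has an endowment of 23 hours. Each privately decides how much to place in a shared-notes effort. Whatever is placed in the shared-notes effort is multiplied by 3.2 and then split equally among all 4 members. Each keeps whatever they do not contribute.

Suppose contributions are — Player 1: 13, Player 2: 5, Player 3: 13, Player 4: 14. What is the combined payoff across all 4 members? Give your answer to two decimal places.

191.00 hours

Total contributed: 13 + 5 + 13 + 14 = 45; total kept: 4 × 23 − 45 = 47.
The shared-notes effort pays out 3.2 × 45 = 144.00 in aggregate.
Group total = 47 + 144.00 = 191.00.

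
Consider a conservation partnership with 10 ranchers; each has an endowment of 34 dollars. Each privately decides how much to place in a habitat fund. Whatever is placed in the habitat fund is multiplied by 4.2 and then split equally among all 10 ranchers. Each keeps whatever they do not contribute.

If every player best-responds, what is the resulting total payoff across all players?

340.00 dollars

Each contributed unit returns 4.2/10 = 0.4200 to its contributor — below 1 — so contributing 0 is dominant for every player. At the Nash equilibrium everyone keeps their 34, and the group total is 10 × 34 = 340.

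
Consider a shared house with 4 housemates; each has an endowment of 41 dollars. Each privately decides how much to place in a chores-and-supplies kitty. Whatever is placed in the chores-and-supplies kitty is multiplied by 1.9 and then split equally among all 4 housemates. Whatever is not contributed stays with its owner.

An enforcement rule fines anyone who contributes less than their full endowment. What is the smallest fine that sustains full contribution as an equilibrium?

Given the others contribute fully, the best deviation is to contribute 0 (any partial contribution still incurs the fine and gives up units whose private return 0.4750 is below 1).
Deviating from 41 to 0 saves 41 dollars but forfeits the deviator's share of the drop in the chores-and-supplies kitty: 1.9/4 × 41 = 19.47.
So the deviation gain is 41 − 19.47 = 21.53, and the fine must be at least 21.53 dollars to wipe it out.

21.53 dollars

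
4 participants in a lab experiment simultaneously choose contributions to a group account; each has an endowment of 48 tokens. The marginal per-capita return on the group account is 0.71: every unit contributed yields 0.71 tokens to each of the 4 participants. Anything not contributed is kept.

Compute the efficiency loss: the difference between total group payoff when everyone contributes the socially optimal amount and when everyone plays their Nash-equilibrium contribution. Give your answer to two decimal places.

353.28 tokens

The private return per contributed unit is 0.71 < 1, so contributing 0 is dominant for every player. At the Nash equilibrium everyone keeps their 48, and the group total is 4 × 48 = 192.
Each contributed unit returns 2.840 to the group as a whole (0.71 to each of 4 players), which exceeds 1, so the social optimum is full contribution: group total = 2.840 × 192 = 545.28.
Efficiency loss = 545.28 − 192 = 353.28.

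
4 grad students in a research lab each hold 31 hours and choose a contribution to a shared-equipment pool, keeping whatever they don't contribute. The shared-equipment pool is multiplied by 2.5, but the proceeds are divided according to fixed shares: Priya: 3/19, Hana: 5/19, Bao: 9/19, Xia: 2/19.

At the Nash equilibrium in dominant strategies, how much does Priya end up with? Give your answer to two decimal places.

43.24 hours

Each unit j contributes comes back to j as 2.5 × (j's share), so j prefers to contribute only if that share exceeds 1/2.5 = 0.4000; otherwise keeping the unit dominates.
Bao alone (share 9/19) is above the threshold, contributing 31; the remaining 3 contribute 0. Total contributed: 31.
Priya keeps 31 and receives 2.5 × 31 × 3/19 = 12.24 from the shared-equipment pool, for a payoff of 43.24.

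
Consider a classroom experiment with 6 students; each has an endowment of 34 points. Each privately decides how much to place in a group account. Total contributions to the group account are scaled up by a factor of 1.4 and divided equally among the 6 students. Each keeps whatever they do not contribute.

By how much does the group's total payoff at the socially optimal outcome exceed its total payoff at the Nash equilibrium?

81.60 points

Each contributed unit returns 1.4/6 = 0.2333 to its contributor — below 1 — so contributing 0 is dominant for every player. At the Nash equilibrium everyone keeps their 34, and the group total is 6 × 34 = 204.
Each contributed unit returns 1.400 to the group as a whole (0.2333 to each of 6 players), which exceeds 1, so the social optimum is full contribution: group total = 1.400 × 204 = 285.60.
Efficiency loss = 285.60 − 204 = 81.60.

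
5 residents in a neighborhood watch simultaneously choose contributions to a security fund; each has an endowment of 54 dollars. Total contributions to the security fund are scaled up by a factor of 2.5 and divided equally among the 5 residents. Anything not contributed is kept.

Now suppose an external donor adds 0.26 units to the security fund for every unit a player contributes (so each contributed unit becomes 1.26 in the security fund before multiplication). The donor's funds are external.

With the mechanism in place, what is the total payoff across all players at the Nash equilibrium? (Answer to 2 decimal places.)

270.00 dollars

With the mechanism, a contributed unit returns 2.5 × 1.26 / 5 = 0.6300 per unit of net cost — still below 1 — so contributing 0 remains dominant for every player.
Everyone keeps their endowment and the group total is 5 × 54 = 270.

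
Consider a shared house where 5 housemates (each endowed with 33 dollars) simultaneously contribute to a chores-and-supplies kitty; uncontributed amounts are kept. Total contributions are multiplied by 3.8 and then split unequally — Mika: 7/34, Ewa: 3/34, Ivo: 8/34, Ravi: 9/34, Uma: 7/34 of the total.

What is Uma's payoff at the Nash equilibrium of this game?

A player with share s gets back 3.8·s per unit contributed, so full contribution is dominant for anyone with s > 1/3.8 = 0.2632 and zero contribution is dominant for anyone below.
The only share above 0.2632 is Ravi's 9/34, contributing 33; the remaining 4 contribute 0. Total contributed: 33.
Uma keeps 33 and receives 3.8 × 33 × 7/34 = 25.82 from the chores-and-supplies kitty, for a payoff of 58.82.

58.82 dollars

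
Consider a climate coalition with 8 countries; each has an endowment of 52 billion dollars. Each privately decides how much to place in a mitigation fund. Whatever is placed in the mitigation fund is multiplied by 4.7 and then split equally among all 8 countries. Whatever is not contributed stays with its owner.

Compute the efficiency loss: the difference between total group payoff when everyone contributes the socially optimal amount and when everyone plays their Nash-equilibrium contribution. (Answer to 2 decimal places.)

Each contributed unit returns 4.7/8 = 0.5875 to its contributor — below 1 — so contributing 0 is dominant for every player. At the Nash equilibrium everyone keeps their 52, and the group total is 8 × 52 = 416.
Each contributed unit returns 4.700 to the group as a whole (0.5875 to each of 8 players), which exceeds 1, so the social optimum is full contribution: group total = 4.700 × 416 = 1955.20.
Efficiency loss = 1955.20 − 416 = 1539.20.

1539.20 billion dollars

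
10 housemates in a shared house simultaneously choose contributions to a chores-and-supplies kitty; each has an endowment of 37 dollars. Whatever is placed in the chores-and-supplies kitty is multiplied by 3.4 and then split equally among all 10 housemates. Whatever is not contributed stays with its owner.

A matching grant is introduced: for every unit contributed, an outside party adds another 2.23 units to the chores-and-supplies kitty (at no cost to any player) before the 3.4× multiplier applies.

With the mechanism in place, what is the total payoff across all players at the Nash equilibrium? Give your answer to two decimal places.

4063.34 dollars

With the mechanism, a contributed unit returns 3.4 × 3.23 / 10 = 1.0982 per unit of net cost to the contributor — now above 1 — so contributing fully is weakly dominant for every player.
At the Nash equilibrium everyone contributes 37. Group total payoff = 3.4 × 3.23 × 370 = 4063.34.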